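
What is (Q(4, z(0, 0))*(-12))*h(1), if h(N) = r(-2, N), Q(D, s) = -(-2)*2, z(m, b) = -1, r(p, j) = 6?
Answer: -288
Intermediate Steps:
Q(D, s) = 4 (Q(D, s) = -1*(-4) = 4)
h(N) = 6
(Q(4, z(0, 0))*(-12))*h(1) = (4*(-12))*6 = -48*6 = -288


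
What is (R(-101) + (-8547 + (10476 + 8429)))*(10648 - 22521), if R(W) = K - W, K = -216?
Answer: -121615139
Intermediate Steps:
R(W) = -216 - W
(R(-101) + (-8547 + (10476 + 8429)))*(10648 - 22521) = ((-216 - 1*(-101)) + (-8547 + (10476 + 8429)))*(10648 - 22521) = ((-216 + 101) + (-8547 + 18905))*(-11873) = (-115 + 10358)*(-11873) = 10243*(-11873) = -121615139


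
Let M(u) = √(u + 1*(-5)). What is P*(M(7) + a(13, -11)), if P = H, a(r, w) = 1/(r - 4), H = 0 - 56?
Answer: -56/9 - 56*√2 ≈ -85.418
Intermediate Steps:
H = -56
a(r, w) = 1/(-4 + r)
M(u) = √(-5 + u) (M(u) = √(u - 5) = √(-5 + u))
P = -56
P*(M(7) + a(13, -11)) = -56*(√(-5 + 7) + 1/(-4 + 13)) = -56*(√2 + 1/9) = -56*(√2 + ⅑) = -56*(⅑ + √2) = -56/9 - 56*√2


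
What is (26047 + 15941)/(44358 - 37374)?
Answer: 3499/582 ≈ 6.0120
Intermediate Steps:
(26047 + 15941)/(44358 - 37374) = 41988/6984 = 41988*(1/6984) = 3499/582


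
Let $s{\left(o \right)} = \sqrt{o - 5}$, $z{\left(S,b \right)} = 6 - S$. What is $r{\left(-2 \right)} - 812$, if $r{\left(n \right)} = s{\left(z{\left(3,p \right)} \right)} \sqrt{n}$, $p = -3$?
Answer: $-814$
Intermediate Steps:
$s{\left(o \right)} = \sqrt{-5 + o}$
$r{\left(n \right)} = i \sqrt{2} \sqrt{n}$ ($r{\left(n \right)} = \sqrt{-5 + \left(6 - 3\right)} \sqrt{n} = \sqrt{-5 + 3} \sqrt{n} = \sqrt{-2} \sqrt{n} = i \sqrt{2} \sqrt{n}$)
$r{\left(-2 \right)} - 812 = i \sqrt{2} \sqrt{-2} - 812 = i \sqrt{2} i \sqrt{2} - 812 = -2 - 812 = -814$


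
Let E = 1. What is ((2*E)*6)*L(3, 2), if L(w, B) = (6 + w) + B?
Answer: 132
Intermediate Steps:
L(w, B) = 6 + B + w
((2*E)*6)*L(3, 2) = ((2*1)*6)*(6 + 2 + 3) = (2*6)*11 = 12*11 = 132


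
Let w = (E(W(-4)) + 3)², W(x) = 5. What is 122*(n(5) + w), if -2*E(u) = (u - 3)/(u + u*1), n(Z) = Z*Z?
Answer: 203801/50 ≈ 4076.0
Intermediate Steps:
n(Z) = Z²
E(u) = -(-3 + u)/(4*u) (E(u) = -(u - 3)/(2*(u + u*1)) = -(-3 + u)/(2*(u + u)) = -(-3 + u)/(2*(2*u)) = -(-3 + u)*1/(2*u)/2 = -(-3 + u)/(4*u))
w = 841/100 (w = ((¼)*(3 - 1*5)/5 + 3)² = ((¼)*(⅕)*(3 - 5) + 3)² = ((¼)*(⅕)*(-2) + 3)² = (-⅒ + 3)² = (29/10)² = 841/100 ≈ 8.4100)
122*(n(5) + w) = 122*(5² + 841/100) = 122*(25 + 841/100) = 122*(3341/100) = 203801/50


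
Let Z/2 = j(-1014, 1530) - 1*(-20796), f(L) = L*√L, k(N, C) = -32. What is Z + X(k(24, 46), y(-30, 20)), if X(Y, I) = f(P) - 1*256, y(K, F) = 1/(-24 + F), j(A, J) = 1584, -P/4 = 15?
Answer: 44504 - 120*I*√15 ≈ 44504.0 - 464.76*I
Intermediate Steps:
P = -60 (P = -4*15 = -60)
f(L) = L^(3/2)
Z = 44760 (Z = 2*(1584 - 1*(-20796)) = 2*(1584 + 20796) = 2*22380 = 44760)
X(Y, I) = -256 - 120*I*√15 (X(Y, I) = (-60)^(3/2) - 1*256 = -120*I*√15 - 256 = -256 - 120*I*√15)
Z + X(k(24, 46), y(-30, 20)) = 44760 + (-256 - 120*I*√15) = 44504 - 120*I*√15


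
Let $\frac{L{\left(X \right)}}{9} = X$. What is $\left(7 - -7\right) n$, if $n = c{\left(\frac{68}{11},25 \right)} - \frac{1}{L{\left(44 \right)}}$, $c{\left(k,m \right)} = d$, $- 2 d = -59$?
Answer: $\frac{81767}{198} \approx 412.96$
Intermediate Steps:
$d = \frac{59}{2}$ ($d = \left(- \frac{1}{2}\right) \left(-59\right) = \frac{59}{2} \approx 29.5$)
$c{\left(k,m \right)} = \frac{59}{2}$
$L{\left(X \right)} = 9 X$
$n = \frac{11681}{396}$ ($n = \frac{59}{2} - \frac{1}{9 \cdot 44} = \frac{59}{2} - \frac{1}{396} = \frac{11681}{396} \approx 29.497$)
$\left(7 - -7\right) n = \left(7 - -7\right) \frac{11681}{396} = \left(7 + 7\right) \frac{11681}{396} = 14 \cdot \frac{11681}{396} = \frac{81767}{198}$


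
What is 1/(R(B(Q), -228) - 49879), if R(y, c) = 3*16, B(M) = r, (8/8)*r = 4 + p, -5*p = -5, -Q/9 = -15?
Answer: -1/49831 ≈ -2.0068e-5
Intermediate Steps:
Q = 135 (Q = -9*(-15) = 135)
p = 1 (p = -1/5*(-5) = 1)
r = 5 (r = 4 + 1 = 5)
B(M) = 5
R(y, c) = 48
1/(R(B(Q), -228) - 49879) = 1/(48 - 49879) = 1/(-49831) = -1/49831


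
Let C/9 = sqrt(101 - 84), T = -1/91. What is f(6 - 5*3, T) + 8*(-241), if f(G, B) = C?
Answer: -1928 + 9*sqrt(17) ≈ -1890.9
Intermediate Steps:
T = -1/91 (T = -1*1/91 = -1/91 ≈ -0.010989)
C = 9*sqrt(17) (C = 9*sqrt(101 - 84) = 9*sqrt(17) ≈ 37.108)
f(G, B) = 9*sqrt(17)
f(6 - 5*3, T) + 8*(-241) = 9*sqrt(17) + 8*(-241) = 9*sqrt(17) - 1928 = -1928 + 9*sqrt(17)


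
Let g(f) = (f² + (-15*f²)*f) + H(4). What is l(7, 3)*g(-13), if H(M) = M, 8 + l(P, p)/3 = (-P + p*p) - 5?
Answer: -1093224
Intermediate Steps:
l(P, p) = -39 - 3*P + 3*p² (l(P, p) = -24 + 3*((-P + p*p) - 5) = -24 + 3*((-P + p²) - 5) = -24 + 3*((p² - P) - 5) = -24 + 3*(-5 + p² - P) = -24 + (-15 - 3*P + 3*p²) = -39 - 3*P + 3*p²)
g(f) = 4 + f² - 15*f³ (g(f) = (f² + (-15*f²)*f) + 4 = (f² - 15*f³) + 4 = 4 + f² - 15*f³)
l(7, 3)*g(-13) = (-39 - 3*7 + 3*3²)*(4 + (-13)² - 15*(-13)³) = (-39 - 21 + 3*9)*(4 + 169 - 15*(-2197)) = (-39 - 21 + 27)*(4 + 169 + 32955) = -33*33128 = -1093224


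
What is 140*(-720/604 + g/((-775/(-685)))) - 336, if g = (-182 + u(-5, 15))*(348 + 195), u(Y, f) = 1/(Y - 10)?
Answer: -286334496476/23405 ≈ -1.2234e+7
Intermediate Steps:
u(Y, f) = 1/(-10 + Y)
g = -494311/5 (g = (-182 + 1/(-10 - 5))*(348 + 195) = (-182 + 1/(-15))*543 = (-182 - 1/15)*543 = -2731/15*543 = -494311/5 ≈ -98862.)
140*(-720/604 + g/((-775/(-685)))) - 336 = 140*(-720/604 - 494311/(5*((-775/(-685))))) - 336 = 140*(-720*1/604 - 494311/(5*((-775*(-1/685))))) - 336 = 140*(-180/151 - 494311/(5*155/137)) - 336 = 140*(-180/151 - 494311/5*137/155) - 336 = 140*(-180/151 - 67720607/775) - 336 = 140*(-10225951157/117025) - 336 = -286326632396/23405 - 336 = -286334496476/23405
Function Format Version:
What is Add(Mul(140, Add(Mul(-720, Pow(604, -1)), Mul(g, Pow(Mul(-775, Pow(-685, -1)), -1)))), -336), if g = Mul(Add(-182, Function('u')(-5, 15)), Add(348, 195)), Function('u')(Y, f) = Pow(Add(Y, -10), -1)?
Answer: Rational(-286334496476, 23405) ≈ -1.2234e+7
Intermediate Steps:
Function('u')(Y, f) = Pow(Add(-10, Y), -1)
g = Rational(-494311, 5) (g = Mul(Add(-182, Pow(Add(-10, -5), -1)), Add(348, 195)) = Mul(Add(-182, Pow(-15, -1)), 543) = Mul(Add(-182, Rational(-1, 15)), 543) = Mul(Rational(-2731, 15), 543) = Rational(-494311, 5) ≈ -98862.)
Add(Mul(140, Add(Mul(-720, Pow(604, -1)), Mul(g, Pow(Mul(-775, Pow(-685, -1)), -1)))), -336) = Add(Mul(140, Add(Mul(-720, Pow(604, -1)), Mul(Rational(-494311, 5), Pow(Mul(-775, Pow(-685, -1)), -1)))), -336) = Add(Mul(140, Add(Mul(-720, Rational(1, 604)), Mul(Rational(-494311, 5), Pow(Mul(-775, Rational(-1, 685)), -1)))), -336) = Add(Mul(140, Add(Rational(-180, 151), Mul(Rational(-494311, 5), Pow(Rational(155, 137), -1)))), -336) = Add(Mul(140, Add(Rational(-180, 151), Mul(Rational(-494311, 5), Rational(137, 155)))), -336) = Add(Mul(140, Add(Rational(-180, 151), Rational(-67720607, 775))), -336) = Add(Mul(140, Rational(-10225951157, 117025)), -336) = Add(Rational(-286326632396, 23405), -336) = Rational(-286334496476, 23405)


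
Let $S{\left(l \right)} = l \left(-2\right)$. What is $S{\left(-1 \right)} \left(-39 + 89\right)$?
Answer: $100$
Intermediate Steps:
$S{\left(l \right)} = - 2 l$
$S{\left(-1 \right)} \left(-39 + 89\right) = \left(-2\right) \left(-1\right) \left(-39 + 89\right) = 2 \cdot 50 = 100$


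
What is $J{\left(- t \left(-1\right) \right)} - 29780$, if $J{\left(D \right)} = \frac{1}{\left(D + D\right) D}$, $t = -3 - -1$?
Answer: $- \frac{238239}{8} \approx -29780.0$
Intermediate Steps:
$t = -2$ ($t = -3 + 1 = -2$)
$J{\left(D \right)} = \frac{1}{2 D^{2}}$ ($J{\left(D \right)} = \frac{1}{2 D D} = \frac{\frac{1}{2} \frac{1}{D}}{D} = \frac{1}{2 D^{2}}$)
$J{\left(- t \left(-1\right) \right)} - 29780 = \frac{1}{2 \cdot 4} - 29780 = \frac{1}{2} \cdot \frac{1}{4} - 29780 = \frac{1}{8} - 29780 = - \frac{238239}{8}$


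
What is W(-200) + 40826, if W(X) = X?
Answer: 40626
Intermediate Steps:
W(-200) + 40826 = -200 + 40826 = 40626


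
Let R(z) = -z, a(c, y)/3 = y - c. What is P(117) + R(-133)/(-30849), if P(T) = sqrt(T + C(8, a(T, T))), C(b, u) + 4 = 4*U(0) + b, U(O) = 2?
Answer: -19/4407 + sqrt(129) ≈ 11.354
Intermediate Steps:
a(c, y) = -3*c + 3*y (a(c, y) = 3*(y - c) = -3*c + 3*y)
C(b, u) = 4 + b (C(b, u) = -4 + (4*2 + b) = -4 + (8 + b) = 4 + b)
P(T) = sqrt(12 + T) (P(T) = sqrt(T + (4 + 8)) = sqrt(T + 12) = sqrt(12 + T))
P(117) + R(-133)/(-30849) = sqrt(12 + 117) - 1*(-133)/(-30849) = sqrt(129) + 133*(-1/30849) = sqrt(129) - 19/4407 = -19/4407 + sqrt(129)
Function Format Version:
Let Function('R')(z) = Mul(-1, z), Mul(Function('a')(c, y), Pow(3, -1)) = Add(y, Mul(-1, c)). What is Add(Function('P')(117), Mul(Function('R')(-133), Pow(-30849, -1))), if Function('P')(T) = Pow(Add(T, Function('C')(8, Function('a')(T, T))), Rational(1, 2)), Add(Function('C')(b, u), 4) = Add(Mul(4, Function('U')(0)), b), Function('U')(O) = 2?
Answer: Add(Rational(-19, 4407), Pow(129, Rational(1, 2))) ≈ 11.354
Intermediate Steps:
Function('a')(c, y) = Add(Mul(-3, c), Mul(3, y)) (Function('a')(c, y) = Mul(3, Add(y, Mul(-1, c))) = Add(Mul(-3, c), Mul(3, y)))
Function('C')(b, u) = Add(4, b) (Function('C')(b, u) = Add(-4, Add(Mul(4, 2), b)) = Add(-4, Add(8, b)) = Add(4, b))
Function('P')(T) = Pow(Add(12, T), Rational(1, 2)) (Function('P')(T) = Pow(Add(T, Add(4, 8)), Rational(1, 2)) = Pow(Add(T, 12), Rational(1, 2)) = Pow(Add(12, T), Rational(1, 2)))
Add(Function('P')(117), Mul(Function('R')(-133), Pow(-30849, -1))) = Add(Pow(Add(12, 117), Rational(1, 2)), Mul(Mul(-1, -133), Pow(-30849, -1))) = Add(Pow(129, Rational(1, 2)), Mul(133, Rational(-1, 30849))) = Add(Pow(129, Rational(1, 2)), Rational(-19, 4407)) = Add(Rational(-19, 4407), Pow(129, Rational(1, 2)))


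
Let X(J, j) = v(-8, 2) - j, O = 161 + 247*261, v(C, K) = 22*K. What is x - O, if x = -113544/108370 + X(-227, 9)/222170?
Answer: -155604532937873/2407656290 ≈ -64629.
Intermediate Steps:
O = 64628 (O = 161 + 64467 = 64628)
X(J, j) = 44 - j (X(J, j) = 22*2 - j = 44 - j)
x = -2522227753/2407656290 (x = -113544/108370 + (44 - 1*9)/222170 = -113544*1/108370 + (44 - 9)*(1/222170) = -56772/54185 + 35*(1/222170) = -56772/54185 + 7/44434 = -2522227753/2407656290 ≈ -1.0476)
x - O = -2522227753/2407656290 - 1*64628 = -2522227753/2407656290 - 64628 = -155604532937873/2407656290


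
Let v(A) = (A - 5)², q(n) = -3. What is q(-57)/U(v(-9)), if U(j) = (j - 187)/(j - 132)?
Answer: -64/3 ≈ -21.333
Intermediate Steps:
v(A) = (-5 + A)²
U(j) = (-187 + j)/(-132 + j)
q(-57)/U(v(-9)) = -3*(-132 + (-5 - 9)²)/(-187 + (-5 - 9)²) = -3*(-132 + (-14)²)/(-187 + (-14)²) = -3*(-132 + 196)/(-187 + 196) = -3/(9/64) = -3/((1/64)*9) = -3/9/64 = -3*64/9 = -64/3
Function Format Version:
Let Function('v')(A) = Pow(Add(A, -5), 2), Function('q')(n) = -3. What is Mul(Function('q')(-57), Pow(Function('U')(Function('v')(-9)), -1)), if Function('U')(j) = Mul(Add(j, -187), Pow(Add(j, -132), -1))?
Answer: Rational(-64, 3) ≈ -21.333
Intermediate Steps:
Function('v')(A) = Pow(Add(-5, A), 2)
Function('U')(j) = Mul(Pow(Add(-132, j), -1), Add(-187, j)) (Function('U')(j) = Mul(Add(-187, j), Pow(Add(-132, j), -1)) = Mul(Pow(Add(-132, j), -1), Add(-187, j)))
Mul(Function('q')(-57), Pow(Function('U')(Function('v')(-9)), -1)) = Mul(-3, Pow(Mul(Pow(Add(-132, Pow(Add(-5, -9), 2)), -1), Add(-187, Pow(Add(-5, -9), 2))), -1)) = Mul(-3, Pow(Mul(Pow(Add(-132, Pow(-14, 2)), -1), Add(-187, Pow(-14, 2))), -1)) = Mul(-3, Pow(Mul(Pow(Add(-132, 196), -1), Add(-187, 196)), -1)) = Mul(-3, Pow(Mul(Pow(64, -1), 9), -1)) = Mul(-3, Pow(Mul(Rational(1, 64), 9), -1)) = Mul(-3, Pow(Rational(9, 64), -1)) = Mul(-3, Rational(64, 9)) = Rational(-64, 3)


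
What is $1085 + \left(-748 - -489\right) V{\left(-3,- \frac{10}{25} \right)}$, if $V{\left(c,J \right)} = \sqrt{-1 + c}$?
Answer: $1085 - 518 i \approx 1085.0 - 518.0 i$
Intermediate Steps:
$1085 + \left(-748 - -489\right) V{\left(-3,- \frac{10}{25} \right)} = 1085 + \left(-748 - -489\right) \sqrt{-1 - 3} = 1085 + \left(-748 + 489\right) \sqrt{-4} = 1085 - 259 \cdot 2 i = 1085 - 518 i$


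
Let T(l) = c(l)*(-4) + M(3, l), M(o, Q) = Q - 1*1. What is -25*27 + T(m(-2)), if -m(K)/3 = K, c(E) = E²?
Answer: -814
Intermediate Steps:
M(o, Q) = -1 + Q (M(o, Q) = Q - 1 = -1 + Q)
m(K) = -3*K
T(l) = -1 + l - 4*l² (T(l) = l²*(-4) + (-1 + l) = -4*l² + (-1 + l) = -1 + l - 4*l²)
-25*27 + T(m(-2)) = -25*27 + (-1 - 3*(-2) - 4*(-3*(-2))²) = -675 + (-1 + 6 - 4*6²) = -675 + (-1 + 6 - 4*36) = -675 + (-1 + 6 - 144) = -675 - 139 = -814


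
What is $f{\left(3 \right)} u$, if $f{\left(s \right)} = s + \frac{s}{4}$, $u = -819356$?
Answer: $-3072585$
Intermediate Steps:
$f{\left(s \right)} = \frac{5 s}{4}$ ($f{\left(s \right)} = s + s \frac{1}{4} = s + \frac{s}{4} = \frac{5 s}{4}$)
$f{\left(3 \right)} u = \frac{5}{4} \cdot 3 \left(-819356\right) = \frac{15}{4} \left(-819356\right) = -3072585$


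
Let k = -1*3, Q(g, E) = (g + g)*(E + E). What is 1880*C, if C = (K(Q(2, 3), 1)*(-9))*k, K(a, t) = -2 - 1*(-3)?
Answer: 50760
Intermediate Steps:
Q(g, E) = 4*E*g (Q(g, E) = (2*g)*(2*E) = 4*E*g)
K(a, t) = 1 (K(a, t) = -2 + 3 = 1)
k = -3
C = 27 (C = (1*(-9))*(-3) = -9*(-3) = 27)
1880*C = 1880*27 = 50760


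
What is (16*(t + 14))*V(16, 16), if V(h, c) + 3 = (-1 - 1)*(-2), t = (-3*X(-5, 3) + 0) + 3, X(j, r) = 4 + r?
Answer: -64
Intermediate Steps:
t = -18 (t = (-3*(4 + 3) + 0) + 3 = (-3*7 + 0) + 3 = (-21 + 0) + 3 = -21 + 3 = -18)
V(h, c) = 1 (V(h, c) = -3 + (-1 - 1)*(-2) = -3 - 2*(-2) = -3 + 4 = 1)
(16*(t + 14))*V(16, 16) = (16*(-18 + 14))*1 = (16*(-4))*1 = -64*1 = -64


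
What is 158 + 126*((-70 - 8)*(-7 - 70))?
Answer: 756914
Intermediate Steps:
158 + 126*((-70 - 8)*(-7 - 70)) = 158 + 126*(-78*(-77)) = 158 + 126*6006 = 158 + 756756 = 756914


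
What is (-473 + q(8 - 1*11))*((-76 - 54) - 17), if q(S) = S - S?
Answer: 69531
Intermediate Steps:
q(S) = 0
(-473 + q(8 - 1*11))*((-76 - 54) - 17) = (-473 + 0)*((-76 - 54) - 17) = -473*(-130 - 17) = -473*(-147) = 69531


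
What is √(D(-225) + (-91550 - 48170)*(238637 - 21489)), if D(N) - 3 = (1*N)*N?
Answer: 2*I*√7584966983 ≈ 1.7418e+5*I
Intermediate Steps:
D(N) = 3 + N² (D(N) = 3 + (1*N)*N = 3 + N*N = 3 + N²)
√(D(-225) + (-91550 - 48170)*(238637 - 21489)) = √((3 + (-225)²) + (-91550 - 48170)*(238637 - 21489)) = √((3 + 50625) - 139720*217148) = √(50628 - 30339918560) = √(-30339867932) = 2*I*√7584966983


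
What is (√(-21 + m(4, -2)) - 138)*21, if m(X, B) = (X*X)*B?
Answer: -2898 + 21*I*√53 ≈ -2898.0 + 152.88*I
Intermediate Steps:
m(X, B) = B*X² (m(X, B) = X²*B = B*X²)
(√(-21 + m(4, -2)) - 138)*21 = (√(-21 - 2*4²) - 138)*21 = (√(-21 - 2*16) - 138)*21 = (√(-21 - 32) - 138)*21 = (√(-53) - 138)*21 = (I*√53 - 138)*21 = (-138 + I*√53)*21 = -2898 + 21*I*√53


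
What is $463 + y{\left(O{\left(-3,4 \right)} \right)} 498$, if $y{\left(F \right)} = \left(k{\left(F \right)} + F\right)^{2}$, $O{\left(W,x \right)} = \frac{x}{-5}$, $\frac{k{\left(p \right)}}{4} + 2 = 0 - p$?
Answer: $\frac{402007}{25} \approx 16080.0$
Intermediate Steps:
$k{\left(p \right)} = -8 - 4 p$ ($k{\left(p \right)} = -8 + 4 \left(0 - p\right) = -8 + 4 \left(- p\right) = -8 - 4 p$)
$O{\left(W,x \right)} = - \frac{x}{5}$ ($O{\left(W,x \right)} = x \left(- \frac{1}{5}\right) = - \frac{x}{5}$)
$y{\left(F \right)} = \left(-8 - 3 F\right)^{2}$ ($y{\left(F \right)} = \left(\left(-8 - 4 F\right) + F\right)^{2} = \left(-8 - 3 F\right)^{2}$)
$463 + y{\left(O{\left(-3,4 \right)} \right)} 498 = 463 + \left(8 + 3 \left(\left(- \frac{1}{5}\right) 4\right)\right)^{2} \cdot 498 = 463 + \left(8 + 3 \left(- \frac{4}{5}\right)\right)^{2} \cdot 498 = 463 + \left(8 - \frac{12}{5}\right)^{2} \cdot 498 = 463 + \left(\frac{28}{5}\right)^{2} \cdot 498 = 463 + \frac{784}{25} \cdot 498 = 463 + \frac{390432}{25} = \frac{402007}{25}$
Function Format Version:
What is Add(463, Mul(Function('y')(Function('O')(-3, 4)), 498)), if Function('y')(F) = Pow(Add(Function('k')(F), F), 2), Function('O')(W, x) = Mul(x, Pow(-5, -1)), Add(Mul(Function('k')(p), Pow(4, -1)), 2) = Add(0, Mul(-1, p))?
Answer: Rational(402007, 25) ≈ 16080.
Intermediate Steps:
Function('k')(p) = Add(-8, Mul(-4, p)) (Function('k')(p) = Add(-8, Mul(4, Add(0, Mul(-1, p)))) = Add(-8, Mul(4, Mul(-1, p))) = Add(-8, Mul(-4, p)))
Function('O')(W, x) = Mul(Rational(-1, 5), x) (Function('O')(W, x) = Mul(x, Rational(-1, 5)) = Mul(Rational(-1, 5), x))
Function('y')(F) = Pow(Add(-8, Mul(-3, F)), 2) (Function('y')(F) = Pow(Add(Add(-8, Mul(-4, F)), F), 2) = Pow(Add(-8, Mul(-3, F)), 2))
Add(463, Mul(Function('y')(Function('O')(-3, 4)), 498)) = Add(463, Mul(Pow(Add(8, Mul(3, Mul(Rational(-1, 5), 4))), 2), 498)) = Add(463, Mul(Pow(Add(8, Mul(3, Rational(-4, 5))), 2), 498)) = Add(463, Mul(Pow(Add(8, Rational(-12, 5)), 2), 498)) = Add(463, Mul(Pow(Rational(28, 5), 2), 498)) = Add(463, Mul(Rational(784, 25), 498)) = Add(463, Rational(390432, 25)) = Rational(402007, 25)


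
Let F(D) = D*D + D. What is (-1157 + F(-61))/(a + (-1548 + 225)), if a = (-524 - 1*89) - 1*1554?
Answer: -2503/3490 ≈ -0.71719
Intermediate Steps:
a = -2167 (a = (-524 - 89) - 1554 = -613 - 1554 = -2167)
F(D) = D + D**2 (F(D) = D**2 + D = D + D**2)
(-1157 + F(-61))/(a + (-1548 + 225)) = (-1157 - 61*(1 - 61))/(-2167 + (-1548 + 225)) = (-1157 - 61*(-60))/(-2167 - 1323) = (-1157 + 3660)/(-3490) = 2503*(-1/3490) = -2503/3490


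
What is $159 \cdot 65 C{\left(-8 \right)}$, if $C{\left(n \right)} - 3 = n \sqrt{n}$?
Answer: $31005 - 165360 i \sqrt{2} \approx 31005.0 - 2.3385 \cdot 10^{5} i$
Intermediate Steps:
$C{\left(n \right)} = 3 + n^{\frac{3}{2}}$ ($C{\left(n \right)} = 3 + n \sqrt{n} = 3 + n^{\frac{3}{2}}$)
$159 \cdot 65 C{\left(-8 \right)} = 159 \cdot 65 \left(3 + \left(-8\right)^{\frac{3}{2}}\right) = 10335 \left(3 - 16 i \sqrt{2}\right) = 31005 - 165360 i \sqrt{2}$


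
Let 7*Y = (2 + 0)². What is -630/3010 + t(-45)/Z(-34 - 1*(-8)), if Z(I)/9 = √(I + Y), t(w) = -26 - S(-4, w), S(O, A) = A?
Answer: -9/43 - 19*I*√1246/1602 ≈ -0.2093 - 0.41865*I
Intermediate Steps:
Y = 4/7 (Y = (2 + 0)²/7 = (⅐)*2² = (⅐)*4 = 4/7 ≈ 0.57143)
t(w) = -26 - w
Z(I) = 9*√(4/7 + I) (Z(I) = 9*√(I + 4/7) = 9*√(4/7 + I))
-630/3010 + t(-45)/Z(-34 - 1*(-8)) = -630/3010 + (-26 - 1*(-45))/((9*√(28 + 49*(-34 - 1*(-8)))/7)) = -630*1/3010 + (-26 + 45)/((9*√(28 + 49*(-34 + 8))/7)) = -9/43 + 19/((9*√(28 + 49*(-26))/7)) = -9/43 + 19/((9*√(28 - 1274)/7)) = -9/43 + 19/((9*√(-1246)/7)) = -9/43 + 19/((9*(I*√1246)/7)) = -9/43 + 19/((9*I*√1246/7)) = -9/43 + 19*(-I*√1246/1602) = -9/43 - 19*I*√1246/1602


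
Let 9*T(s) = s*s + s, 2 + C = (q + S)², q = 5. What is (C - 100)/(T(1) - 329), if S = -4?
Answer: 909/2959 ≈ 0.30720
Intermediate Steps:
C = -1 (C = -2 + (5 - 4)² = -2 + 1² = -2 + 1 = -1)
T(s) = s/9 + s²/9 (T(s) = (s*s + s)/9 = (s² + s)/9 = (s + s²)/9 = s/9 + s²/9)
(C - 100)/(T(1) - 329) = (-1 - 100)/((⅑)*1*(1 + 1) - 329) = -101/((⅑)*1*2 - 329) = -101/(2/9 - 329) = -101/(-2959/9) = -101*(-9/2959) = 909/2959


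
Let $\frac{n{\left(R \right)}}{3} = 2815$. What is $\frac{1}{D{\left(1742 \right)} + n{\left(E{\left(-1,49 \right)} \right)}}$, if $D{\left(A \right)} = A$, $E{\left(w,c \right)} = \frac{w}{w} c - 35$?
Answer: $\frac{1}{10187} \approx 9.8164 \cdot 10^{-5}$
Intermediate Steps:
$E{\left(w,c \right)} = -35 + c$ ($E{\left(w,c \right)} = 1 c - 35 = c - 35 = -35 + c$)
$n{\left(R \right)} = 8445$ ($n{\left(R \right)} = 3 \cdot 2815 = 8445$)
$\frac{1}{D{\left(1742 \right)} + n{\left(E{\left(-1,49 \right)} \right)}} = \frac{1}{1742 + 8445} = \frac{1}{10187}$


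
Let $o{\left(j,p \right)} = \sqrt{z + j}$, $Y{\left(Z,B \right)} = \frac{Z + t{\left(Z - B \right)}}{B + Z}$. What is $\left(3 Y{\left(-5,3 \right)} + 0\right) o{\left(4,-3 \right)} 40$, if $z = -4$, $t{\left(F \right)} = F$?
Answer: $0$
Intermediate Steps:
$Y{\left(Z,B \right)} = \frac{- B + 2 Z}{B + Z}$ ($Y{\left(Z,B \right)} = \frac{Z - \left(B - Z\right)}{B + Z} = \frac{- B + 2 Z}{B + Z}$)
$o{\left(j,p \right)} = \sqrt{-4 + j}$
$\left(3 Y{\left(-5,3 \right)} + 0\right) o{\left(4,-3 \right)} 40 = \left(3 \frac{\left(-1\right) 3 + 2 \left(-5\right)}{3 - 5} + 0\right) \sqrt{-4 + 4} \cdot 40 = \left(3 \frac{-3 - 10}{-2} + 0\right) \sqrt{0} \cdot 40 = \left(3 \left(\left(- \frac{1}{2}\right) \left(-13\right)\right) + 0\right) 0 \cdot 40 = \left(3 \cdot \frac{13}{2} + 0\right) 0 \cdot 40 = \left(\frac{39}{2} + 0\right) 0 \cdot 40 = \frac{39}{2} \cdot 0 \cdot 40 = 0 \cdot 40 = 0$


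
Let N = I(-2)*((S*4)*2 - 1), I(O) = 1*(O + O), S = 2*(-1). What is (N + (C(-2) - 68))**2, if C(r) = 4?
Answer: 16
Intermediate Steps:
S = -2
I(O) = 2*O (I(O) = 1*(2*O) = 2*O)
N = 68 (N = (2*(-2))*(-2*4*2 - 1) = -4*(-8*2 - 1) = -4*(-16 - 1) = -4*(-17) = 68)
(N + (C(-2) - 68))**2 = (68 + (4 - 68))**2 = (68 - 64)**2 = 4**2 = 16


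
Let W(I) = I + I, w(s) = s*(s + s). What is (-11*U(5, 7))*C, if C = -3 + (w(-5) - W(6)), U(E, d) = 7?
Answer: -2695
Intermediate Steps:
w(s) = 2*s² (w(s) = s*(2*s) = 2*s²)
W(I) = 2*I
C = 35 (C = -3 + (2*(-5)² - 2*6) = -3 + (2*25 - 1*12) = -3 + (50 - 12) = -3 + 38 = 35)
(-11*U(5, 7))*C = -11*7*35 = -77*35 = -2695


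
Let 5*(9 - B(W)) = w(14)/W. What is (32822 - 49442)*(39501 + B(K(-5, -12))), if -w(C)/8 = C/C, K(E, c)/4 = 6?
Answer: -656657308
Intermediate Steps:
K(E, c) = 24 (K(E, c) = 4*6 = 24)
w(C) = -8 (w(C) = -8*C/C = -8*1 = -8)
B(W) = 9 + 8/(5*W) (B(W) = 9 - (-8)/(5*W) = 9 + 8/(5*W))
(32822 - 49442)*(39501 + B(K(-5, -12))) = (32822 - 49442)*(39501 + (9 + (8/5)/24)) = -16620*(39501 + (9 + (8/5)*(1/24))) = -16620*(39501 + (9 + 1/15)) = -16620*(39501 + 136/15) = -16620*592651/15 = -656657308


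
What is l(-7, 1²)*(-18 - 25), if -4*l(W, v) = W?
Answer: -301/4 ≈ -75.250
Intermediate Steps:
l(W, v) = -W/4
l(-7, 1²)*(-18 - 25) = (-¼*(-7))*(-18 - 25) = (7/4)*(-43) = -301/4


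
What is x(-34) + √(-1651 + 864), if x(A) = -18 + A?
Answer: -52 + I*√787 ≈ -52.0 + 28.054*I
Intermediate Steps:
x(-34) + √(-1651 + 864) = (-18 - 34) + √(-1651 + 864) = -52 + √(-787) = -52 + I*√787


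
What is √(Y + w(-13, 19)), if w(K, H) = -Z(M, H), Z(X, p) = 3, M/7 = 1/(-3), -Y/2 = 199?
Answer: I*√401 ≈ 20.025*I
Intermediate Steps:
Y = -398 (Y = -2*199 = -398)
M = -7/3 (M = 7/(-3) = 7*(-⅓) = -7/3 ≈ -2.3333)
w(K, H) = -3 (w(K, H) = -1*3 = -3)
√(Y + w(-13, 19)) = √(-398 - 3) = √(-401) = I*√401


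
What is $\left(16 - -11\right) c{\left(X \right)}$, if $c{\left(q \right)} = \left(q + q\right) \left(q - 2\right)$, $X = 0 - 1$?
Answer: $162$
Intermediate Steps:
$X = -1$ ($X = 0 - 1 = -1$)
$c{\left(q \right)} = 2 q \left(-2 + q\right)$
$\left(16 - -11\right) c{\left(X \right)} = \left(16 - -11\right) 2 \left(-1\right) \left(-2 - 1\right) = \left(16 + 11\right) 2 \left(-1\right) \left(-3\right) = 27 \cdot 6 = 162$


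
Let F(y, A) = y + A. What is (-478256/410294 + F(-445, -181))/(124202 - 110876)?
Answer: -21443525/455631487 ≈ -0.047063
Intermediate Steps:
F(y, A) = A + y
(-478256/410294 + F(-445, -181))/(124202 - 110876) = (-478256/410294 + (-181 - 445))/(124202 - 110876) = (-478256*1/410294 - 626)/13326 = (-239128/205147 - 626)*(1/13326) = -128661150/205147*1/13326 = -21443525/455631487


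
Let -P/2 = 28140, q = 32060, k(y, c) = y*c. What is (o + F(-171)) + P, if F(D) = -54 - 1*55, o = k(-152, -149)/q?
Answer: -451952173/8015 ≈ -56388.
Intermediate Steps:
k(y, c) = c*y
P = -56280 (P = -2*28140 = -56280)
o = 5662/8015 (o = -149*(-152)/32060 = 22648*(1/32060) = 5662/8015 ≈ 0.70643)
F(D) = -109 (F(D) = -54 - 55 = -109)
(o + F(-171)) + P = (5662/8015 - 109) - 56280 = -867973/8015 - 56280 = -451952173/8015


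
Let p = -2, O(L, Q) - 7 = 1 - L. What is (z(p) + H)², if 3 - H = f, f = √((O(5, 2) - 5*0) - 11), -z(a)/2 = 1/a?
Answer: 8 - 16*I*√2 ≈ 8.0 - 22.627*I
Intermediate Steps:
O(L, Q) = 8 - L (O(L, Q) = 7 + (1 - L) = 8 - L)
z(a) = -2/a
f = 2*I*√2 (f = √(((8 - 1*5) - 5*0) - 11) = √(((8 - 5) + 0) - 11) = √((3 + 0) - 11) = √(3 - 11) = √(-8) = 2*I*√2 ≈ 2.8284*I)
H = 3 - 2*I*√2 ≈ 3.0 - 2.8284*I
(z(p) + H)² = (-2/(-2) + (3 - 2*I*√2))² = (-2*(-½) + (3 - 2*I*√2))² = (1 + (3 - 2*I*√2))² = (4 - 2*I*√2)²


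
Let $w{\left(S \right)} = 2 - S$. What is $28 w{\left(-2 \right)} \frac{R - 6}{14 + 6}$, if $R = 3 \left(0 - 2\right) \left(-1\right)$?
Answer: $0$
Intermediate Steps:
$R = 6$ ($R = 3 \left(0 - 2\right) \left(-1\right) = 3 \left(-2\right) \left(-1\right) = \left(-6\right) \left(-1\right) = 6$)
$28 w{\left(-2 \right)} \frac{R - 6}{14 + 6} = 28 \left(2 - -2\right) \frac{6 - 6}{14 + 6} = 28 \left(2 + 2\right) \frac{0}{20} = 28 \cdot 4 \cdot 0 \cdot \frac{1}{20} = 112 \cdot 0 = 0$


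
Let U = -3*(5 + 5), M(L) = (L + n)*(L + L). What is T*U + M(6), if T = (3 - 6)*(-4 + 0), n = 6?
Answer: -216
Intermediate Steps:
T = 12 (T = -3*(-4) = 12)
M(L) = 2*L*(6 + L) (M(L) = (L + 6)*(L + L) = (6 + L)*(2*L) = 2*L*(6 + L))
U = -30 (U = -3*10 = -30)
T*U + M(6) = 12*(-30) + 2*6*(6 + 6) = -360 + 2*6*12 = -360 + 144 = -216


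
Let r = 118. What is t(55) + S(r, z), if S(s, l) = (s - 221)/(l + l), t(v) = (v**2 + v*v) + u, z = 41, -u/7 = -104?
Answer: 555693/82 ≈ 6776.7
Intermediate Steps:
u = 728 (u = -7*(-104) = 728)
t(v) = 728 + 2*v**2 (t(v) = (v**2 + v*v) + 728 = (v**2 + v**2) + 728 = 2*v**2 + 728 = 728 + 2*v**2)
S(s, l) = (-221 + s)/(2*l) (S(s, l) = (-221 + s)/((2*l)) = (-221 + s)*(1/(2*l)) = (-221 + s)/(2*l))
t(55) + S(r, z) = (728 + 2*55**2) + (1/2)*(-221 + 118)/41 = (728 + 2*3025) + (1/2)*(1/41)*(-103) = (728 + 6050) - 103/82 = 6778 - 103/82 = 555693/82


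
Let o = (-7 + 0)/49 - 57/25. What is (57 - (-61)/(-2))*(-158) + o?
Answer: -733149/175 ≈ -4189.4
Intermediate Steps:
o = -424/175 (o = -7*1/49 - 57*1/25 = -⅐ - 57/25 = -424/175 ≈ -2.4229)
(57 - (-61)/(-2))*(-158) + o = (57 - (-61)/(-2))*(-158) - 424/175 = (57 - (-61)*(-1)/2)*(-158) - 424/175 = (57 - 1*61/2)*(-158) - 424/175 = (57 - 61/2)*(-158) - 424/175 = (53/2)*(-158) - 424/175 = -4187 - 424/175 = -733149/175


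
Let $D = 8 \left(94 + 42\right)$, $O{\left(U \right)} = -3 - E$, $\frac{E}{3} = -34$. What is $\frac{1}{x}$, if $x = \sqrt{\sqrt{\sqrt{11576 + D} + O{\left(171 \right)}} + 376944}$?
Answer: $\frac{1}{\sqrt{376944 + \sqrt{99 + 2 \sqrt{3166}}}} \approx 0.0016287$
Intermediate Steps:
$E = -102$ ($E = 3 \left(-34\right) = -102$)
$O{\left(U \right)} = 99$ ($O{\left(U \right)} = -3 - -102 = -3 + 102 = 99$)
$D = 1088$ ($D = 8 \cdot 136 = 1088$)
$x = \sqrt{376944 + \sqrt{99 + 2 \sqrt{3166}}}$ ($x = \sqrt{\sqrt{\sqrt{11576 + 1088} + 99} + 376944} = \sqrt{\sqrt{\sqrt{12664} + 99} + 376944} = \sqrt{\sqrt{2 \sqrt{3166} + 99} + 376944} = \sqrt{\sqrt{99 + 2 \sqrt{3166}} + 376944} = \sqrt{376944 + \sqrt{99 + 2 \sqrt{3166}}} \approx 613.97$)
$\frac{1}{x} = \frac{1}{\sqrt{376944 + \sqrt{99 + 2 \sqrt{3166}}}}$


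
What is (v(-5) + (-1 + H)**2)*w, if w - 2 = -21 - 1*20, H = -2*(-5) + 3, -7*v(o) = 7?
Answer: -5577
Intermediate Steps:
v(o) = -1 (v(o) = -1/7*7 = -1)
H = 13 (H = 10 + 3 = 13)
w = -39 (w = 2 + (-21 - 1*20) = 2 + (-21 - 20) = 2 - 41 = -39)
(v(-5) + (-1 + H)**2)*w = (-1 + (-1 + 13)**2)*(-39) = (-1 + 12**2)*(-39) = (-1 + 144)*(-39) = 143*(-39) = -5577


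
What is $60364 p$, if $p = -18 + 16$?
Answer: $-120728$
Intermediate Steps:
$p = -2$
$60364 p = 60364 \left(-2\right) = -120728$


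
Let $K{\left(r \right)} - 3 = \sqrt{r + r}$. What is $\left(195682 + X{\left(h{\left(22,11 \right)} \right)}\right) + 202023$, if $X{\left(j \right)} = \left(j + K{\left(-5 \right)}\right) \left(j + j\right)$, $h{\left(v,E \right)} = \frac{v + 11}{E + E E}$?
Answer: $\frac{3181653}{8} + \frac{i \sqrt{10}}{2} \approx 3.9771 \cdot 10^{5} + 1.5811 i$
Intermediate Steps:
$K{\left(r \right)} = 3 + \sqrt{2} \sqrt{r}$ ($K{\left(r \right)} = 3 + \sqrt{r + r} = 3 + \sqrt{2 r} = 3 + \sqrt{2} \sqrt{r}$)
$h{\left(v,E \right)} = \frac{11 + v}{E + E^{2}}$
$X{\left(j \right)} = 2 j \left(3 + j + i \sqrt{10}\right)$ ($X{\left(j \right)} = \left(j + \left(3 + \sqrt{2} \sqrt{-5}\right)\right) \left(j + j\right) = \left(j + \left(3 + \sqrt{2} i \sqrt{5}\right)\right) 2 j = \left(j + \left(3 + i \sqrt{10}\right)\right) 2 j = \left(3 + j + i \sqrt{10}\right) 2 j = 2 j \left(3 + j + i \sqrt{10}\right)$)
$\left(195682 + X{\left(h{\left(22,11 \right)} \right)}\right) + 202023 = \left(195682 + 2 \frac{11 + 22}{11 \left(1 + 11\right)} \left(3 + \frac{11 + 22}{11 \left(1 + 11\right)} + i \sqrt{10}\right)\right) + 202023 = \left(195682 + 2 \cdot \frac{1}{11} \cdot \frac{1}{12} \cdot 33 \left(3 + \frac{1}{11} \cdot \frac{1}{12} \cdot 33 + i \sqrt{10}\right)\right) + 202023 = \left(195682 + 2 \cdot \frac{1}{4} \left(3 + \frac{1}{4} + i \sqrt{10}\right)\right) + 202023 = \left(195682 + 2 \cdot \frac{1}{4} \left(\frac{13}{4} + i \sqrt{10}\right)\right) + 202023 = \left(195682 + \left(\frac{13}{8} + \frac{i \sqrt{10}}{2}\right)\right) + 202023 = \left(\frac{1565469}{8} + \frac{i \sqrt{10}}{2}\right) + 202023 = \frac{3181653}{8} + \frac{i \sqrt{10}}{2}$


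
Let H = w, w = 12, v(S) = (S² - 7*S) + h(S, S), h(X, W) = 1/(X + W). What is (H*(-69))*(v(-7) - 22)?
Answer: -440082/7 ≈ -62869.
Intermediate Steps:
h(X, W) = 1/(W + X)
v(S) = S² + 1/(2*S) - 7*S (v(S) = (S² - 7*S) + 1/(S + S) = (S² - 7*S) + 1/(2*S) = S² + 1/(2*S) - 7*S)
H = 12
(H*(-69))*(v(-7) - 22) = (12*(-69))*(((-7)² + (½)/(-7) - 7*(-7)) - 22) = -828*((49 + (½)*(-⅐) + 49) - 22) = -828*((49 - 1/14 + 49) - 22) = -828*(1371/14 - 22) = -828*1063/14 = -440082/7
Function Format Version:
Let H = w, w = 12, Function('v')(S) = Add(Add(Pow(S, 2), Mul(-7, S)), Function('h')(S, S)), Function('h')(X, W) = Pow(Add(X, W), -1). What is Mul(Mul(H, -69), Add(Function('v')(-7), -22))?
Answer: Rational(-440082, 7) ≈ -62869.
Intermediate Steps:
Function('h')(X, W) = Pow(Add(W, X), -1)
Function('v')(S) = Add(Pow(S, 2), Mul(Rational(1, 2), Pow(S, -1)), Mul(-7, S)) (Function('v')(S) = Add(Add(Pow(S, 2), Mul(-7, S)), Pow(Add(S, S), -1)) = Add(Add(Pow(S, 2), Mul(-7, S)), Pow(Mul(2, S), -1)) = Add(Add(Pow(S, 2), Mul(-7, S)), Mul(Rational(1, 2), Pow(S, -1))) = Add(Pow(S, 2), Mul(Rational(1, 2), Pow(S, -1)), Mul(-7, S)))
H = 12
Mul(Mul(H, -69), Add(Function('v')(-7), -22)) = Mul(Mul(12, -69), Add(Add(Pow(-7, 2), Mul(Rational(1, 2), Pow(-7, -1)), Mul(-7, -7)), -22)) = Mul(-828, Add(Add(49, Mul(Rational(1, 2), Rational(-1, 7)), 49), -22)) = Mul(-828, Add(Add(49, Rational(-1, 14), 49), -22)) = Mul(-828, Add(Rational(1371, 14), -22)) = Mul(-828, Rational(1063, 14)) = Rational(-440082, 7)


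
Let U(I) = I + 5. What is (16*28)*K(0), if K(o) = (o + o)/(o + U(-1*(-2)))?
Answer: 0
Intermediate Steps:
U(I) = 5 + I
K(o) = 2*o/(7 + o) (K(o) = (o + o)/(o + (5 - 1*(-2))) = (2*o)/(o + (5 + 2)) = (2*o)/(o + 7) = (2*o)/(7 + o) = 2*o/(7 + o))
(16*28)*K(0) = (16*28)*(2*0/(7 + 0)) = 448*(2*0/7) = 448*(2*0*(1/7)) = 448*0 = 0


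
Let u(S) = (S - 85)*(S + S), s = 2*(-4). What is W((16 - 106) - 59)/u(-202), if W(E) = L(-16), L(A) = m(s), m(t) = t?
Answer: -2/28987 ≈ -6.8996e-5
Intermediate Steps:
s = -8
u(S) = 2*S*(-85 + S) (u(S) = (-85 + S)*(2*S) = 2*S*(-85 + S))
L(A) = -8
W(E) = -8
W((16 - 106) - 59)/u(-202) = -8*(-1/(404*(-85 - 202))) = -8/(2*(-202)*(-287)) = -8/115948 = -8*1/115948 = -2/28987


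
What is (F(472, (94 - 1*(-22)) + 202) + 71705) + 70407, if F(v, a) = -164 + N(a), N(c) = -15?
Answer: 141933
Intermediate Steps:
F(v, a) = -179 (F(v, a) = -164 - 15 = -179)
(F(472, (94 - 1*(-22)) + 202) + 71705) + 70407 = (-179 + 71705) + 70407 = 71526 + 70407 = 141933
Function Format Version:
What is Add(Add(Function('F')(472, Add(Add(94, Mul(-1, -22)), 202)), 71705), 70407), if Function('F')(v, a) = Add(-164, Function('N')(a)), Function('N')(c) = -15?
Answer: 141933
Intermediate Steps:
Function('F')(v, a) = -179 (Function('F')(v, a) = Add(-164, -15) = -179)
Add(Add(Function('F')(472, Add(Add(94, Mul(-1, -22)), 202)), 71705), 70407) = Add(Add(-179, 71705), 70407) = Add(71526, 70407) = 141933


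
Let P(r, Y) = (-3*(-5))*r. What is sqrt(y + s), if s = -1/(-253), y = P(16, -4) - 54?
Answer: sqrt(11905927)/253 ≈ 13.638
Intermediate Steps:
P(r, Y) = 15*r
y = 186 (y = 15*16 - 54 = 240 - 54 = 186)
s = 1/253 (s = -1*(-1/253) = 1/253 ≈ 0.0039526)
sqrt(y + s) = sqrt(186 + 1/253) = sqrt(47059/253) = sqrt(11905927)/253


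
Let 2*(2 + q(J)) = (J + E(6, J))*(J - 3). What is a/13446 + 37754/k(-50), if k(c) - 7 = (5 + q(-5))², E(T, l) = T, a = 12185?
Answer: 126934441/26892 ≈ 4720.2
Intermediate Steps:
q(J) = -2 + (-3 + J)*(6 + J)/2 (q(J) = -2 + ((J + 6)*(J - 3))/2 = -2 + ((6 + J)*(-3 + J))/2 = -2 + ((-3 + J)*(6 + J))/2 = -2 + (-3 + J)*(6 + J)/2)
k(c) = 8 (k(c) = 7 + (5 + (-11 + (½)*(-5)² + (3/2)*(-5)))² = 7 + (5 + (-11 + (½)*25 - 15/2))² = 7 + (5 + (-11 + 25/2 - 15/2))² = 7 + (5 - 6)² = 7 + (-1)² = 7 + 1 = 8)
a/13446 + 37754/k(-50) = 12185/13446 + 37754/8 = 12185*(1/13446) + 37754*(⅛) = 12185/13446 + 18877/4 = 126934441/26892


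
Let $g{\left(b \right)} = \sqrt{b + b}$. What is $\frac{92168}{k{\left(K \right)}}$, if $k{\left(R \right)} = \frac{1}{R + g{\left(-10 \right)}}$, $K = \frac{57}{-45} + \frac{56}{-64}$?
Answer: $- \frac{2960897}{15} + 184336 i \sqrt{5} \approx -1.9739 \cdot 10^{5} + 4.1219 \cdot 10^{5} i$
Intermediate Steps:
$K = - \frac{257}{120}$ ($K = 57 \left(- \frac{1}{45}\right) + 56 \left(- \frac{1}{64}\right) = - \frac{19}{15} - \frac{7}{8} = - \frac{257}{120} \approx -2.1417$)
$g{\left(b \right)} = \sqrt{2} \sqrt{b}$ ($g{\left(b \right)} = \sqrt{2 b} = \sqrt{2} \sqrt{b}$)
$k{\left(R \right)} = \frac{1}{R + 2 i \sqrt{5}}$ ($k{\left(R \right)} = \frac{1}{R + \sqrt{2} \sqrt{-10}} = \frac{1}{R + \sqrt{2} i \sqrt{10}} = \frac{1}{R + 2 i \sqrt{5}}$)
$\frac{92168}{k{\left(K \right)}} = \frac{92168}{\frac{1}{- \frac{257}{120} + 2 i \sqrt{5}}} = 92168 \left(- \frac{257}{120} + 2 i \sqrt{5}\right) = - \frac{2960897}{15} + 184336 i \sqrt{5}$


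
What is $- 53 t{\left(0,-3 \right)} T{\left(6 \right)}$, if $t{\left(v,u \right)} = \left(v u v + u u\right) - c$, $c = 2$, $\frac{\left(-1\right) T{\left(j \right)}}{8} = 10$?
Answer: $29680$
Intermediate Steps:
$T{\left(j \right)} = -80$ ($T{\left(j \right)} = \left(-8\right) 10 = -80$)
$t{\left(v,u \right)} = -2 + u^{2} + u v^{2}$ ($t{\left(v,u \right)} = \left(v u v + u u\right) - 2 = \left(u v v + u^{2}\right) - 2 = \left(u v^{2} + u^{2}\right) - 2 = \left(u^{2} + u v^{2}\right) - 2 = -2 + u^{2} + u v^{2}$)
$- 53 t{\left(0,-3 \right)} T{\left(6 \right)} = - 53 \left(-2 + \left(-3\right)^{2} - 3 \cdot 0^{2}\right) \left(-80\right) = - 53 \left(-2 + 9 - 0\right) \left(-80\right) = - 53 \left(-2 + 9 + 0\right) \left(-80\right) = \left(-53\right) 7 \left(-80\right) = \left(-371\right) \left(-80\right) = 29680$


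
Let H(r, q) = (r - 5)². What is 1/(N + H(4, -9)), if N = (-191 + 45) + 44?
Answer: -1/101 ≈ -0.0099010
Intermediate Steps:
H(r, q) = (-5 + r)²
N = -102 (N = -146 + 44 = -102)
1/(N + H(4, -9)) = 1/(-102 + (-5 + 4)²) = 1/(-102 + (-1)²) = 1/(-102 + 1) = 1/(-101) = -1/101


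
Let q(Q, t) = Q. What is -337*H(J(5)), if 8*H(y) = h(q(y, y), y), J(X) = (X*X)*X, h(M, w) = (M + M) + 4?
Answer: -42799/4 ≈ -10700.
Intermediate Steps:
h(M, w) = 4 + 2*M (h(M, w) = 2*M + 4 = 4 + 2*M)
J(X) = X³ (J(X) = X²*X = X³)
H(y) = ½ + y/4 (H(y) = (4 + 2*y)/8 = ½ + y/4)
-337*H(J(5)) = -337*(½ + (¼)*5³) = -337*(½ + (¼)*125) = -337*(½ + 125/4) = -337*127/4 = -42799/4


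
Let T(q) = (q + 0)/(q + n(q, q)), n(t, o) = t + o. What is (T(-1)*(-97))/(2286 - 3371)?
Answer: 97/3255 ≈ 0.029800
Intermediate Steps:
n(t, o) = o + t
T(q) = ⅓ (T(q) = (q + 0)/(q + (q + q)) = q/(q + 2*q) = q/((3*q)) = q*(1/(3*q)) = ⅓)
(T(-1)*(-97))/(2286 - 3371) = ((⅓)*(-97))/(2286 - 3371) = -97/3/(-1085) = -97/3*(-1/1085) = 97/3255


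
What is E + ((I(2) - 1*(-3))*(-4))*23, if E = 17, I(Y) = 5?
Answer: -719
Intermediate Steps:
E + ((I(2) - 1*(-3))*(-4))*23 = 17 + ((5 - 1*(-3))*(-4))*23 = 17 + ((5 + 3)*(-4))*23 = 17 + (8*(-4))*23 = 17 - 32*23 = 17 - 736 = -719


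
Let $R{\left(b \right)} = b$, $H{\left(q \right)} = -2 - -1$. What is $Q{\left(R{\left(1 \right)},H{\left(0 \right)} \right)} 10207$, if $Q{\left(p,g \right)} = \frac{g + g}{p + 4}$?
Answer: $- \frac{20414}{5} \approx -4082.8$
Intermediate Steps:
$H{\left(q \right)} = -1$ ($H{\left(q \right)} = -2 + 1 = -1$)
$Q{\left(p,g \right)} = \frac{2 g}{4 + p}$
$Q{\left(R{\left(1 \right)},H{\left(0 \right)} \right)} 10207 = 2 \left(-1\right) \frac{1}{4 + 1} \cdot 10207 = 2 \left(-1\right) \frac{1}{5} \cdot 10207 = \left(- \frac{2}{5}\right) 10207 = - \frac{20414}{5}$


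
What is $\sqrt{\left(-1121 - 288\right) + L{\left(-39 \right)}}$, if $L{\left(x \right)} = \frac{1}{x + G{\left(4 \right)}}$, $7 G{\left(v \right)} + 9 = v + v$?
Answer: $\frac{3 i \sqrt{11753778}}{274} \approx 37.537 i$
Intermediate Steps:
$G{\left(v \right)} = - \frac{9}{7} + \frac{2 v}{7}$ ($G{\left(v \right)} = - \frac{9}{7} + \frac{v + v}{7} = - \frac{9}{7} + \frac{2 v}{7}$)
$L{\left(x \right)} = \frac{1}{- \frac{1}{7} + x}$ ($L{\left(x \right)} = \frac{1}{x + \left(- \frac{9}{7} + \frac{2}{7} \cdot 4\right)} = \frac{1}{x + \left(- \frac{9}{7} + \frac{8}{7}\right)} = \frac{1}{x - \frac{1}{7}} = \frac{1}{- \frac{1}{7} + x}$)
$\sqrt{\left(-1121 - 288\right) + L{\left(-39 \right)}} = \sqrt{\left(-1121 - 288\right) + \frac{7}{-1 + 7 \left(-39\right)}} = \sqrt{\left(-1121 - 288\right) + \frac{7}{-1 - 273}} = \sqrt{-1409 + \frac{7}{-274}} = \sqrt{-1409 + 7 \left(- \frac{1}{274}\right)} = \sqrt{-1409 - \frac{7}{274}} = \sqrt{- \frac{386073}{274}} = \frac{3 i \sqrt{11753778}}{274}$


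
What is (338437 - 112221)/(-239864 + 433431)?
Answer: 226216/193567 ≈ 1.1687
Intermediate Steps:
(338437 - 112221)/(-239864 + 433431) = 226216/193567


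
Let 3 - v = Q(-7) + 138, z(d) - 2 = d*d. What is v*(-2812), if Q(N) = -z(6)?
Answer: 272764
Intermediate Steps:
z(d) = 2 + d² (z(d) = 2 + d*d = 2 + d²)
Q(N) = -38 (Q(N) = -(2 + 6²) = -(2 + 36) = -1*38 = -38)
v = -97 (v = 3 - (-38 + 138) = 3 - 1*100 = 3 - 100 = -97)
v*(-2812) = -97*(-2812) = 272764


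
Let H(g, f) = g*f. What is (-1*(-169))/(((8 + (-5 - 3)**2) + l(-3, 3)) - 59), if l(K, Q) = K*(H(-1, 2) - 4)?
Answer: 169/31 ≈ 5.4516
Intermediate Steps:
H(g, f) = f*g
l(K, Q) = -6*K (l(K, Q) = K*(2*(-1) - 4) = K*(-2 - 4) = K*(-6) = -6*K)
(-1*(-169))/(((8 + (-5 - 3)**2) + l(-3, 3)) - 59) = (-1*(-169))/(((8 + (-5 - 3)**2) - 6*(-3)) - 59) = 169/(((8 + (-8)**2) + 18) - 59) = 169/(((8 + 64) + 18) - 59) = 169/((72 + 18) - 59) = 169/(90 - 59) = 169/31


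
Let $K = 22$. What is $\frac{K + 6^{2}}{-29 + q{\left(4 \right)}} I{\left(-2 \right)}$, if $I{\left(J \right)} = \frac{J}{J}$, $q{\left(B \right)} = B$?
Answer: $- \frac{58}{25} \approx -2.32$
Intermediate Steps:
$I{\left(J \right)} = 1$
$\frac{K + 6^{2}}{-29 + q{\left(4 \right)}} I{\left(-2 \right)} = \frac{22 + 6^{2}}{-29 + 4} \cdot 1 = \frac{22 + 36}{-25} \cdot 1 = 58 \left(- \frac{1}{25}\right) 1 = \left(- \frac{58}{25}\right) 1 = - \frac{58}{25}$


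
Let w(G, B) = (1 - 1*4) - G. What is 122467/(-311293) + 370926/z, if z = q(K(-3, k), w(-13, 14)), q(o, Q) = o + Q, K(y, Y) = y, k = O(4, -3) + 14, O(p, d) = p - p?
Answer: 115465810049/2179051 ≈ 52989.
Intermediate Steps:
O(p, d) = 0
k = 14 (k = 0 + 14 = 14)
w(G, B) = -3 - G (w(G, B) = (1 - 4) - G = -3 - G)
q(o, Q) = Q + o
z = 7 (z = (-3 - 1*(-13)) - 3 = (-3 + 13) - 3 = 10 - 3 = 7)
122467/(-311293) + 370926/z = 122467/(-311293) + 370926/7 = 122467*(-1/311293) + 370926*(1/7) = -122467/311293 + 370926/7 = 115465810049/2179051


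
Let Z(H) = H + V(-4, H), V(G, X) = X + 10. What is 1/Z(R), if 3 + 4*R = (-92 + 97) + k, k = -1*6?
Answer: 1/8 ≈ 0.12500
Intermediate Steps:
k = -6
V(G, X) = 10 + X
R = -1 (R = -3/4 + ((-92 + 97) - 6)/4 = -3/4 + (5 - 6)/4 = -3/4 + (1/4)*(-1) = -3/4 - 1/4 = -1)
Z(H) = 10 + 2*H (Z(H) = H + (10 + H) = 10 + 2*H)
1/Z(R) = 1/(10 + 2*(-1)) = 1/(10 - 2) = 1/8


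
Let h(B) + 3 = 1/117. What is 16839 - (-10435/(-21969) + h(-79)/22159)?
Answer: 11840371777178/703171547 ≈ 16839.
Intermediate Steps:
h(B) = -350/117 (h(B) = -3 + 1/117 = -350/117)
16839 - (-10435/(-21969) + h(-79)/22159) = 16839 - (-10435/(-21969) - 350/117/22159) = 16839 - (-10435*(-1/21969) - 350/117*1/22159) = 16839 - (10435/21969 - 350/2592603) = 16839 - 1*333902755/703171547 = 16839 - 333902755/703171547 = 11840371777178/703171547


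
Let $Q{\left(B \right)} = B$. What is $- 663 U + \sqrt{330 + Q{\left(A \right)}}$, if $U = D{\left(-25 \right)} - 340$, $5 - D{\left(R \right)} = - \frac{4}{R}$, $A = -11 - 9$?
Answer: $\frac{5555277}{25} + \sqrt{310} \approx 2.2223 \cdot 10^{5}$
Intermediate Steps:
$A = -20$
$D{\left(R \right)} = 5 + \frac{4}{R}$ ($D{\left(R \right)} = 5 - - \frac{4}{R} = 5 + \frac{4}{R}$)
$U = - \frac{8379}{25}$ ($U = \left(5 + \frac{4}{-25}\right) - 340 = \left(5 + 4 \left(- \frac{1}{25}\right)\right) - 340 = \left(5 - \frac{4}{25}\right) - 340 = \frac{121}{25} - 340 = - \frac{8379}{25} \approx -335.16$)
$- 663 U + \sqrt{330 + Q{\left(A \right)}} = \left(-663\right) \left(- \frac{8379}{25}\right) + \sqrt{330 - 20} = \frac{5555277}{25} + \sqrt{310}$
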